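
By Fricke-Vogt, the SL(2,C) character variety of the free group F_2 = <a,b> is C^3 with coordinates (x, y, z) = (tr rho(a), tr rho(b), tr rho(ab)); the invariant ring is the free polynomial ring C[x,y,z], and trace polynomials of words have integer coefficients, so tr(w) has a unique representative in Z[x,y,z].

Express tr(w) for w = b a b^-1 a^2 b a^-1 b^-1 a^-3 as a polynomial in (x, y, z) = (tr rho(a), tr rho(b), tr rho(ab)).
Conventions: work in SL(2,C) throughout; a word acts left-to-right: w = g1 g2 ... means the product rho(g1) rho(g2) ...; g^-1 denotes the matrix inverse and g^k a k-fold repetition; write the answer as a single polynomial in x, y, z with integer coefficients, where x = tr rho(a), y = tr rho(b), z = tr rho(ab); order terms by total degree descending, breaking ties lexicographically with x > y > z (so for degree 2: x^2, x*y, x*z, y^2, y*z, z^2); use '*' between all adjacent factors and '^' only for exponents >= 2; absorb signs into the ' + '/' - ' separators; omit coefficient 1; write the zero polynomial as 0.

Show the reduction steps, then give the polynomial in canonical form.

trace(a^2) = trace(a)*trace(a) - trace(1)   [square of a] = x^2 - 2
use: trace(a^2 b) = trace(a)*trace(b a) - trace(b)   [square of a] = x*z - y
trace(b^2 a^2) = trace(b)*trace(a^2 b) - trace(a^2)   [square of b] = x*y*z - x^2 - y^2 + 2
trace(b^2 a) = trace(b)*trace(a b) - trace(a)   [square of b] = y*z - x
apply: trace(b a^3 b) = trace(a)*trace(b^2 a^2) - trace(b^2 a)   [square of a] = x^2*y*z - x^3 - x*y^2 - y*z + 3*x
use: trace(a b a b) = trace(a b)*trace(a b) - trace(1)   [split at a repeated a] = z^2 - 2
trace(b^2 a b a) = trace(b)*trace(a b a b) - trace(a b a)   [square of b] = y*z^2 - x*z - y
use: trace(b^2 a b) = trace(b)*trace(a b^2) - trace(a b)   [square of b] = y^2*z - x*y - z
use: trace(a b^2 a b a) = trace(a)*trace(b^2 a b a) - trace(b^2 a b)   [square of a] = x*y*z^2 - x^2*z - y^2*z + z
trace(b a b a^3 b) = trace(a)*trace(a b^2 a b a) - trace(a b^2 a b)   [square of a] = x^2*y*z^2 - x^3*z - x*y^2*z - y*z^2 + 2*x*z + y
apply: trace(b a b a b a) = trace(a b)*trace(a b a b) - trace(a^-1 b^-1)   [split at a repeated a] = z^3 - 3*z
trace(a b a b a b a) = trace(a)*trace(b a b a b a) - trace(b a b a b)   [square of a] = x*z^3 - y*z^2 - 2*x*z + y
trace(b a b a^3 b a) = trace(a)*trace(a b a b a b a) - trace(a b a b a b)   [square of a] = x^2*z^3 - x*y*z^2 - 2*x^2*z - z^3 + x*y + 3*z
trace(a b a^3 b a^-1 b) = trace(b a b a^3 b)*trace(a) - trace(b a b a^3 b a)   [inverse elimination on a] = x^3*y*z^2 - x^4*z - x^2*y^2*z - x^2*z^3 + 4*x^2*z + z^3 - 3*z
use: trace(a^2 b a^-1 b^-1 a b a) = trace(a b a^3 b a^-1)*trace(b) - trace(a b a^3 b a^-1 b)   [inverse elimination on b] = -x^3*y*z^2 + x^4*z + 2*x^2*y^2*z + x^2*z^3 - x^3*y - x*y^3 - 4*x^2*z - y^2*z - z^3 + 3*x*y + 3*z
use: trace(a b a b a) = trace(a)*trace(b a b a) - trace(b a b)   [square of a] = x*z^2 - y*z - x
trace(a b a b a^2) = trace(a)*trace(a b a b a) - trace(a b a b)   [square of a] = x^2*z^2 - x*y*z - x^2 - z^2 + 2
trace(a^2 b a) = trace(a)*trace(a b a) - trace(a b)   [square of a] = x^2*z - x*y - z
trace(b a^2 b a b) = trace(b)*trace(a^2 b a b) - trace(a^2 b a)   [square of b] = x*y*z^2 - x^2*z - y^2*z + z
apply: trace(a b a b a^2 b a) = trace(a)*trace(b a^2 b a b a) - trace(b a^2 b a b)   [square of a] = x^2*z^3 - 2*x*y*z^2 - x^2*z + y^2*z + x*y - z
trace(b a b a b a b a) = trace(b a)*trace(b a b a b a) - trace(b^-1 a^-1 b^-1 a^-1)   [split at a repeated b] = z^4 - 4*z^2 + 2
trace(b a b a b a b) = trace(b)*trace(a b a b a b) - trace(a b a b a)   [square of b] = y*z^3 - x*z^2 - 2*y*z + x
trace(a b a b a^2 b a b) = trace(a)*trace(b a b a b a b a) - trace(b a b a b a b)   [square of a] = x*z^4 - y*z^3 - 3*x*z^2 + 2*y*z + x
apply: trace(b^-1 a b a b a^2 b a) = trace(a b a b a^2 b a)*trace(b) - trace(a b a b a^2 b a b)   [inverse elimination on b] = x^2*y*z^3 - 2*x*y^2*z^2 - x*z^4 - x^2*y*z + y^3*z + y*z^3 + x*y^2 + 3*x*z^2 - 3*y*z - x
trace(a^2 b a^-1 b^-1 a b a b) = trace(b^-1 a b a b a^2 b)*trace(a) - trace(b^-1 a b a b a^2 b a)   [inverse elimination on a] = -x^2*y*z^3 + x^3*z^2 + 2*x*y^2*z^2 + x*z^4 - y^3*z - y*z^3 - x^3 - x*y^2 - 4*x*z^2 + 3*y*z + 3*x
trace(b a b^-1 a^2 b a^-1 b^-1 a) = trace(a^2 b a^-1 b^-1 a b a)*trace(b) - trace(a^2 b a^-1 b^-1 a b a b)   [inverse elimination on b] = -x^3*y^2*z^2 + x^4*y*z + 2*x^2*y^3*z + 2*x^2*y*z^3 - x^3*y^2 - x^3*z^2 - x*y^4 - 2*x*y^2*z^2 - x*z^4 - 4*x^2*y*z + x^3 + 4*x*y^2 + 4*x*z^2 - 3*x
trace(b a b^-1 a^2 b a^-1 b^-1 a^-1) = trace(b a b^-1 a^2 b a^-1 b^-1)*trace(a) - trace(b a b^-1 a^2 b a^-1 b^-1 a)   [inverse elimination on a] = x^3*y^2*z^2 - x^4*y*z - 2*x^2*y^3*z - 2*x^2*y*z^3 + x^3*y^2 + x^3*z^2 + x*y^4 + 2*x*y^2*z^2 + x*z^4 + 4*x^2*y*z - 4*x*y^2 - 4*x*z^2 + x
use: trace(a^-2 b a b^-1 a^2 b a^-1 b^-1) = trace(b a b^-1 a^2 b a^-1 b^-1 a^-1)*trace(a) - trace(b a b^-1 a^2 b a^-1 b^-1)   [inverse elimination on a] = x^4*y^2*z^2 - x^5*y*z - 2*x^3*y^3*z - 2*x^3*y*z^3 + x^4*y^2 + x^4*z^2 + x^2*y^4 + 2*x^2*y^2*z^2 + x^2*z^4 + 4*x^3*y*z - 4*x^2*y^2 - 4*x^2*z^2 + 2
trace(b a b^-1 a^2 b a^-1 b^-1 a^-3) = trace(a^-2 b a b^-1 a^2 b a^-1 b^-1)*trace(a) - trace(a^-2 b a b^-1 a^2 b a^-1 b^-1 a)   [inverse elimination on a] = x^5*y^2*z^2 - x^6*y*z - 2*x^4*y^3*z - 2*x^4*y*z^3 + x^5*y^2 + x^5*z^2 + x^3*y^4 + x^3*y^2*z^2 + x^3*z^4 + 5*x^4*y*z + 2*x^2*y^3*z + 2*x^2*y*z^3 - 5*x^3*y^2 - 5*x^3*z^2 - x*y^4 - 2*x*y^2*z^2 - x*z^4 - 4*x^2*y*z + 4*x*y^2 + 4*x*z^2 + x

x^5*y^2*z^2 - x^6*y*z - 2*x^4*y^3*z - 2*x^4*y*z^3 + x^5*y^2 + x^5*z^2 + x^3*y^4 + x^3*y^2*z^2 + x^3*z^4 + 5*x^4*y*z + 2*x^2*y^3*z + 2*x^2*y*z^3 - 5*x^3*y^2 - 5*x^3*z^2 - x*y^4 - 2*x*y^2*z^2 - x*z^4 - 4*x^2*y*z + 4*x*y^2 + 4*x*z^2 + x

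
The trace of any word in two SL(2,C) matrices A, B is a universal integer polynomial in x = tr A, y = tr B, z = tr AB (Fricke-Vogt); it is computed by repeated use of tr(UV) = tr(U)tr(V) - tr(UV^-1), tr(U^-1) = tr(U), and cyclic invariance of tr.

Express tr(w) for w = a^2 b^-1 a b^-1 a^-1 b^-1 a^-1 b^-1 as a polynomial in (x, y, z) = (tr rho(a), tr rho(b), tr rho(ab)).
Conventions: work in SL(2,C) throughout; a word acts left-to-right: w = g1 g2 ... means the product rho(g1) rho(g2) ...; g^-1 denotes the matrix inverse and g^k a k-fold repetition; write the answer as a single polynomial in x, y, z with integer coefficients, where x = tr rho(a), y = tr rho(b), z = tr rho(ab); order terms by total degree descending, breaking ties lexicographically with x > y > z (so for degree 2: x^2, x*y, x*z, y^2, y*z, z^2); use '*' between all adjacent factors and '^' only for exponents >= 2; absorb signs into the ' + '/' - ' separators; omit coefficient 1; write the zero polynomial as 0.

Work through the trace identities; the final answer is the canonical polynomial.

x^3*y^2*z^2 - x^4*y*z - 2*x^2*y*z^3 - x^3*y^2 + x^3*z^2 - x*y^2*z^2 + x*z^4 + 5*x^2*y*z + y*z^3 + x*y^2 - 4*x*z^2 - 2*y*z + x

trace(a^2) = trace(a)*trace(a) - trace(1) = x^2 - 2
so trace(a^2 b) = trace(a)*trace(b a) - trace(b) = x*z - y
so trace(a^2 b^-1) = trace(a^2)*trace(b) - trace(a^2 b) = x^2*y - x*z - y
trace(a^3) = trace(a)*trace(a^2) - trace(a) = x^3 - 3*x
trace(a b a^2) = trace(a)*trace(b a^2) - trace(b a) = x^2*z - x*y - z
trace(a b a^3) = trace(a)*trace(a b a^2) - trace(a b a) = x^3*z - x^2*y - 2*x*z + y
trace(b a b a) = trace(b a)*trace(b a) - trace(1)   [split at repeated b] = z^2 - 2
trace(b a b) = trace(b)*trace(a b) - trace(a) = y*z - x
trace(a b a b a) = trace(a)*trace(b a b a) - trace(b a b) = x*z^2 - y*z - x
trace(a b a^3 b) = trace(a)*trace(a b a b a) - trace(a b a b) = x^2*z^2 - x*y*z - x^2 - z^2 + 2
reduce: trace(b a^3 b^-1 a) = trace(a b a^3)*trace(b) - trace(a b a^3 b) = x^3*y*z - x^2*y^2 - x^2*z^2 - x*y*z + x^2 + y^2 + z^2 - 2
trace(a^3 b^-1 a^-1 b) = trace(b a^3 b^-1)*trace(a) - trace(b a^3 b^-1 a) = -x^3*y*z + x^4 + x^2*y^2 + x^2*z^2 + x*y*z - 4*x^2 - y^2 - z^2 + 2
trace(a^-1 b^-1 a^3 b^-1) = trace(a^3 b^-1 a^-1)*trace(b) - trace(a^3 b^-1 a^-1 b) = x^3*y*z - x^4 - x^2*z^2 - 2*x*y*z + 4*x^2 + z^2 - 2
trace(b^-1 a^3) = trace(a^3)*trace(b) - trace(a^3 b) = x^3*y - x^2*z - 2*x*y + z
trace(b^-1 a^3 b^-1) = trace(b^-1 a^3)*trace(b) - trace(b^-1 a^3 b) = x^3*y^2 - x^2*y*z - x^3 - 2*x*y^2 + y*z + 3*x
so trace(a^-1 b^-1 a^3 b^-1 a^-1) = trace(a^-1 b^-1 a^3 b^-1)*trace(a) - trace(a^-1 b^-1 a^3 b^-1 a) = x^4*y*z - x^5 - x^3*y^2 - x^3*z^2 - x^2*y*z + 5*x^3 + 2*x*y^2 + x*z^2 - y*z - 5*x
trace(b^2) = trace(b)*trace(b) - trace(1) = y^2 - 2
trace(b^2 a^2) = trace(a)*trace(b^2 a) - trace(b^2) = x*y*z - x^2 - y^2 + 2
reduce: trace(b^2 a^3) = trace(a)*trace(b^2 a^2) - trace(b^2 a) = x^2*y*z - x^3 - x*y^2 - y*z + 3*x
so trace(b a^4 b) = trace(a)*trace(b^2 a^3) - trace(b^2 a^2) = x^3*y*z - x^4 - x^2*y^2 - 2*x*y*z + 4*x^2 + y^2 - 2
so trace(b a^4 b a) = trace(a)*trace(b a b a^3) - trace(b a b a^2) = x^3*z^2 - x^2*y*z - x^3 - 2*x*z^2 + y*z + 3*x
trace(a^4 b a^-1 b) = trace(b a^4 b)*trace(a) - trace(b a^4 b a) = x^4*y*z - x^5 - x^3*y^2 - x^3*z^2 - x^2*y*z + 5*x^3 + x*y^2 + 2*x*z^2 - y*z - 5*x
trace(a b a^-1 b^-1 a^3) = trace(a^4 b a^-1)*trace(b) - trace(a^4 b a^-1 b) = -x^4*y*z + x^5 + x^3*y^2 + x^3*z^2 + 2*x^2*y*z - 5*x^3 - 2*x*y^2 - 2*x*z^2 + 5*x
so trace(b a^3 b a b) = trace(b)*trace(a^3 b a b) - trace(a^3 b a) = x^2*y*z^2 - x^3*z - x*y^2*z - y*z^2 + 2*x*z + y
trace(b a b a b a) = trace(a b a b)*trace(a b) - trace(b a)   [split at repeated a] = z^3 - 3*z
reduce: trace(b a b a b) = trace(b)*trace(a b a b) - trace(a b a) = y*z^2 - x*z - y
trace(a b a b a b a) = trace(a)*trace(b a b a b a) - trace(b a b a b) = x*z^3 - y*z^2 - 2*x*z + y
so trace(b a^3 b a b a) = trace(a)*trace(a b a b a b a) - trace(a b a b a b) = x^2*z^3 - x*y*z^2 - 2*x^2*z - z^3 + x*y + 3*z
trace(a^3 b a b a^-1 b) = trace(b a^3 b a b)*trace(a) - trace(b a^3 b a b a) = x^3*y*z^2 - x^4*z - x^2*y^2*z - x^2*z^3 + 4*x^2*z + z^3 - 3*z
trace(a b a^-1 b^-1 a^3 b) = trace(a^3 b a b a^-1)*trace(b) - trace(a^3 b a b a^-1 b) = -x^3*y*z^2 + x^4*z + x^2*y^2*z + x^2*z^3 + x*y*z^2 - 4*x^2*z - y^2*z - z^3 - x*y + 3*z
reduce: trace(b a^-1 b^-1 a^3 b^-1 a) = trace(a b a^-1 b^-1 a^3)*trace(b) - trace(a b a^-1 b^-1 a^3 b) = -x^4*y^2*z + x^5*y + x^3*y^3 + 2*x^3*y*z^2 - x^4*z + x^2*y^2*z - x^2*z^3 - 5*x^3*y - 2*x*y^3 - 3*x*y*z^2 + 4*x^2*z + y^2*z + z^3 + 6*x*y - 3*z
reduce: trace(a^-1 b^-1 a^3 b^-1 a^-1 b) = trace(b a^-1 b^-1 a^3 b^-1)*trace(a) - trace(b a^-1 b^-1 a^3 b^-1 a) = x^4*y^2*z - x^5*y - x^3*y^3 - 2*x^3*y*z^2 + x^4*z - x^2*y^2*z + x^2*z^3 + 6*x^3*y + 2*x*y^3 + 3*x*y*z^2 - 5*x^2*z - y^2*z - z^3 - 7*x*y + 3*z
reduce: trace(a b^-1 a^-1 b^-1 a^-1 b^-1 a^2) = trace(a^-1 b^-1 a^3 b^-1 a^-1)*trace(b) - trace(a^-1 b^-1 a^3 b^-1 a^-1 b) = x^3*y*z^2 - x^4*z - x^2*z^3 - x^3*y - 2*x*y*z^2 + 5*x^2*z + z^3 + 2*x*y - 3*z
trace(b^-1 a) = trace(a)*trace(b) - trace(a b) = x*y - z
trace(b a^2 b a b) = trace(b)*trace(a^2 b a b) - trace(a^2 b a) = x*y*z^2 - x^2*z - y^2*z + z
trace(b a^2 b a b a^-1) = trace(b a^2 b a b)*trace(a) - trace(b a^2 b a b a) = x^2*y*z^2 - x^3*z - x*y^2*z - x*z^3 + y*z^2 + 3*x*z - y
so trace(a^2 b a b a^-2 b) = trace(b a^2 b a b a^-1)*trace(a) - trace(b a^2 b a b) = x^3*y*z^2 - x^4*z - x^2*y^2*z - x^2*z^3 + 4*x^2*z + y^2*z - x*y - z
trace(a^-1 b^-1 a^2 b a b a^-1) = trace(a^2 b a b a^-2)*trace(b) - trace(a^2 b a b a^-2 b) = -x^3*y*z^2 + x^4*z + x^2*y^2*z + x^2*z^3 - 4*x^2*z + z
trace(b a b^2 a b a) = trace(b)*trace(a b a b a b) - trace(a b a b a) = y*z^3 - x*z^2 - 2*y*z + x
so trace(b a b^2 a b) = trace(b)*trace(a b^2 a b) - trace(a b^2 a) = y^2*z^2 - 2*x*y*z + x^2 - 2
trace(a^2 b a b^2 a b) = trace(a)*trace(b a b^2 a b a) - trace(b a b^2 a b) = x*y*z^3 - x^2*z^2 - y^2*z^2 + 2
trace(b a b^-1 a^2 b a b) = trace(a^2 b a b^2 a)*trace(b) - trace(a^2 b a b^2 a b) = x^2*y^2*z^2 - x^3*y*z - x*y^3*z - x*y*z^3 + x^2*z^2 + 2*x*y*z + y^2 - 2
trace(b a b a b a b a) = trace(a b a b)*trace(a b a b) - trace(1)   [split at repeated a] = z^4 - 4*z^2 + 2
reduce: trace(a^2 b a b a b a b) = trace(a)*trace(b a b a b a b a) - trace(b a b a b a b) = x*z^4 - y*z^3 - 3*x*z^2 + 2*y*z + x
trace(b a b^-1 a^2 b a b a) = trace(a^2 b a b a b a)*trace(b) - trace(a^2 b a b a b a b) = x^2*y*z^3 - x*y^2*z^2 - x*z^4 - 2*x^2*y*z + x*y^2 + 3*x*z^2 + y*z - x
so trace(b^-1 a^2 b a b a^-1 b a) = trace(b a b^-1 a^2 b a b)*trace(a) - trace(b a b^-1 a^2 b a b a) = x^3*y^2*z^2 - x^4*y*z - x^2*y^3*z - 2*x^2*y*z^3 + x^3*z^2 + x*y^2*z^2 + x*z^4 + 4*x^2*y*z - 3*x*z^2 - y*z - x
trace(a^-1 b^-1 a^2 b a b a^-1 b) = trace(b^-1 a^2 b a b a^-1 b)*trace(a) - trace(b^-1 a^2 b a b a^-1 b a) = -x^3*y^2*z^2 + x^4*y*z + x^2*y^3*z + 2*x^2*y*z^3 - x^3*z^2 - x*y^2*z^2 - x*z^4 - 4*x^2*y*z + 4*x*z^2 + y*z - x
so trace(a^-1 b^-1 a^-1 b^-1 a^2 b a b) = trace(a^-1 b^-1 a^2 b a b a^-1)*trace(b) - trace(a^-1 b^-1 a^2 b a b a^-1 b) = -x^2*y*z^3 + x^3*z^2 + x*y^2*z^2 + x*z^4 - 4*x*z^2 + x
trace(a b^-1 a^-1 b^-1 a^-1 b^-1 a^2 b) = trace(a^-1 b^-1 a^-1 b^-1 a^2 b a)*trace(b) - trace(a^-1 b^-1 a^-1 b^-1 a^2 b a b) = x^2*y*z^3 - x^3*z^2 - x*y^2*z^2 - x*z^4 + x*y^2 + 4*x*z^2 - y*z - x
reduce: trace(a^2 b^-1 a b^-1 a^-1 b^-1 a^-1 b^-1) = trace(a b^-1 a^-1 b^-1 a^-1 b^-1 a^2)*trace(b) - trace(a b^-1 a^-1 b^-1 a^-1 b^-1 a^2 b) = x^3*y^2*z^2 - x^4*y*z - 2*x^2*y*z^3 - x^3*y^2 + x^3*z^2 - x*y^2*z^2 + x*z^4 + 5*x^2*y*z + y*z^3 + x*y^2 - 4*x*z^2 - 2*y*z + x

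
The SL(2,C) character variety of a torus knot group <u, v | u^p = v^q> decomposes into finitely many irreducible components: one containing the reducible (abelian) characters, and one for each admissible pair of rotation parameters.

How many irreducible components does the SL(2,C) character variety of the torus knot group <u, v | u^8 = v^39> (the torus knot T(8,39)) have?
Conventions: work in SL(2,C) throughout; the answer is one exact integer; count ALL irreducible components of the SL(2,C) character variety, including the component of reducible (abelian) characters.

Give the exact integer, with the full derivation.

In the torus knot group T(8,39), u^8 = v^39 is central, so an irreducible representation sends it to +I or -I (Schur).
On an irreducible component, tr(u) is locked at 2*cos(pi*alpha/8) for some alpha in 1..7, and tr(v) at 2*cos(pi*beta/39) for some beta in 1..38.
The two central values (-1)^alpha I and (-1)^beta I must be the same matrix, so alpha and beta share a parity.
Enumerate parity-matched pairs: 4*19 odd-odd plus 3*19 even-even gives 133.
components with irreducible characters: 133; plus the single component of reducible (abelian) characters: total 134.

134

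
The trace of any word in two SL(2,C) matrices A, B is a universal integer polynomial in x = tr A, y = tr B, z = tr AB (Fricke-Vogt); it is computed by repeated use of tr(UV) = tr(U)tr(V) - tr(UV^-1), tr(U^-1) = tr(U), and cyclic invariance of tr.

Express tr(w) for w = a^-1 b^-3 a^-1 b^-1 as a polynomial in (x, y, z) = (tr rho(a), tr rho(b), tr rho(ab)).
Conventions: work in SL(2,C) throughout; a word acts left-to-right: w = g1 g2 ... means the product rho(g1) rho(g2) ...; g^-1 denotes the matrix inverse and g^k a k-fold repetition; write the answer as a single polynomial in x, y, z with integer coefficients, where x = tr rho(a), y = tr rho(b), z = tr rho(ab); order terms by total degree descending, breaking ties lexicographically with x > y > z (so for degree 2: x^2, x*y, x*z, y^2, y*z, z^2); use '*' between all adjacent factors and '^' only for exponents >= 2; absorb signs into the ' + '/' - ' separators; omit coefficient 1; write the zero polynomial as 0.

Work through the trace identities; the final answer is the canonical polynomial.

trace(b^-1) = trace(b) = y
trace(b^-2) = trace(b^-1) trace(b) - trace(1) = y^2 - 2
trace(b^-1 a) = trace(a) trace(b) - trace(a b) = x*y - z
trace(b^-2 a) = trace(b^-1 a) trace(b) - trace(b^-1 a b) = x*y^2 - y*z - x
trace(b^-1 a^-1 b^-1) = trace(b^-2) trace(a) - trace(b^-2 a) = y*z - x
trace(b^-3 a^-1) = trace(b^-1 a^-1 b^-1) trace(b) - trace(b^-1 a^-1) = y^2*z - x*y - z
trace(b^-1 a^-1 b^-3) = trace(b^-3 a^-1) trace(b) - trace(b^-3 a^-1 b) = y^3*z - x*y^2 - 2*y*z + x
trace(b^-1 a b^-2) = trace(a b^-2) trace(b) - trace(a b^-1) = x*y^3 - y^2*z - 2*x*y + z
trace(b^-3 a b^-1) = trace(b^-1 a b^-2) trace(b) - trace(b^-1 a b^-1) = x*y^4 - y^3*z - 3*x*y^2 + 2*y*z + x
trace(a^2) = trace(a) trace(a) - trace(1) = x^2 - 2
trace(a^2 b) = trace(a) trace(b a) - trace(b) = x*z - y
trace(a^2 b^-1) = trace(a^2) trace(b) - trace(a^2 b) = x^2*y - x*z - y
trace(a b^-2 a) = trace(a^2 b^-1) trace(b) - trace(a^2) = x^2*y^2 - x*y*z - x^2 - y^2 + 2
trace(a b a b) = trace(a b) trace(a b) - trace(1) = z^2 - 2
trace(b^-1 a b a) = trace(a b a) trace(b) - trace(a b a b) = x*y*z - y^2 - z^2 + 2
trace(a b^-2 a b) = trace(b^-1 a b a) trace(b) - trace(b^-1 a b a b) = x*y^2*z - y^3 - y*z^2 - x*z + 3*y
trace(b^-2 a b^-1 a) = trace(a b^-2 a) trace(b) - trace(a b^-2 a b) = x^2*y^3 - 2*x*y^2*z - x^2*y + y*z^2 + x*z - y
trace(b^-1 a b^-1 a) = trace(a b^-1 a) trace(b) - trace(a b^-1 a b) = x^2*y^2 - 2*x*y*z + z^2 - 2
trace(b^-3 a b^-1 a) = trace(b^-2 a b^-1 a) trace(b) - trace(b^-2 a b^-1 a b) = x^2*y^4 - 2*x*y^3*z - 2*x^2*y^2 + y^2*z^2 + 3*x*y*z - y^2 - z^2 + 2
trace(b^-1 a^-1 b^-3 a) = trace(b^-3 a b^-1) trace(a) - trace(b^-3 a b^-1 a) = x*y^3*z - x^2*y^2 - y^2*z^2 - x*y*z + x^2 + y^2 + z^2 - 2
trace(a^-1 b^-3 a^-1 b^-1) = trace(b^-1 a^-1 b^-3) trace(a) - trace(b^-1 a^-1 b^-3 a) = y^2*z^2 - x*y*z - y^2 - z^2 + 2

y^2*z^2 - x*y*z - y^2 - z^2 + 2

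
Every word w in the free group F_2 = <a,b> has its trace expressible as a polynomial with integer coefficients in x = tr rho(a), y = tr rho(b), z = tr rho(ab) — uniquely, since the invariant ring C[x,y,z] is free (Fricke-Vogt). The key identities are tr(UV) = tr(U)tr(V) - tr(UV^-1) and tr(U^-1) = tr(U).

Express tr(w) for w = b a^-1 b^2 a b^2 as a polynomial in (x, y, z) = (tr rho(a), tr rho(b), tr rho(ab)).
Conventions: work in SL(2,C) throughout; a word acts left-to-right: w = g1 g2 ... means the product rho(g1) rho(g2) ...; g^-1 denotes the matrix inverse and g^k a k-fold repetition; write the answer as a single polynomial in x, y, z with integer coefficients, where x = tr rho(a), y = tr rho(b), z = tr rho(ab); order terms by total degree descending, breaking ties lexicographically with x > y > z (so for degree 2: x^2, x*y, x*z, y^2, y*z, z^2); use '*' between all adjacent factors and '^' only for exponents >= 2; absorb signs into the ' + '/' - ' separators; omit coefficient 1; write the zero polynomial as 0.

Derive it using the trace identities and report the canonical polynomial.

x*y^4*z - x^2*y^3 - y^3*z^2 - x*y^2*z + x^2*y + y*z^2 + y

trace(a b^2) = trace(b) * trace(a b) - trace(a)  (reduce the b square) = y*z - x
trace(b^2 a b) = trace(b) * trace(a b^2) - trace(a b)  (reduce the b square) = y^2*z - x*y - z
so trace(a b^4) = trace(b) * trace(b^2 a b) - trace(b^2 a)  (reduce the b square) = y^3*z - x*y^2 - 2*y*z + x
reduce: trace(b^2 a b^3) = trace(b) * trace(a b^4) - trace(a b^3)  (reduce the b square) = y^4*z - x*y^3 - 3*y^2*z + 2*x*y + z
trace(a b a b) = trace(b a) * trace(b a) - trace(1)  (split on b) = z^2 - 2
trace(a b a) = trace(a) * trace(b a) - trace(b)  (reduce the a square) = x*z - y
reduce: trace(a b^2 a b) = trace(b) * trace(a b a b) - trace(a b a)  (reduce the b square) = y*z^2 - x*z - y
trace(a^2) = trace(a) * trace(a) - trace(1)  (reduce the a square) = x^2 - 2
trace(a b^2 a) = trace(b) * trace(a^2 b) - trace(a^2)  (reduce the b square) = x*y*z - x^2 - y^2 + 2
trace(a b^2 a b^2) = trace(b) * trace(a b^2 a b) - trace(a b^2 a)  (reduce the b square) = y^2*z^2 - 2*x*y*z + x^2 - 2
trace(b^2 a b^3 a) = trace(b) * trace(a b^2 a b^2) - trace(a b^2 a b)  (reduce the b square) = y^3*z^2 - 2*x*y^2*z + x^2*y - y*z^2 + x*z - y
trace(b a^-1 b^2 a b^2) = trace(b^2 a b^3) * trace(a) - trace(b^2 a b^3 a)  (eliminate a^-1) = x*y^4*z - x^2*y^3 - y^3*z^2 - x*y^2*z + x^2*y + y*z^2 + y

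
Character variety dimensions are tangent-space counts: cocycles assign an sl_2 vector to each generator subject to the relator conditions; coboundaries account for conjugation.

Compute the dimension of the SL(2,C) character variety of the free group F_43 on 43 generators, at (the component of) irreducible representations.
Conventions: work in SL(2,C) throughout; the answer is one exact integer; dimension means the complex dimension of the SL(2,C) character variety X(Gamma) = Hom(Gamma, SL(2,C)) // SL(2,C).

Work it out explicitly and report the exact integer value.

Gamma = F_43 has 43 generators and no relators.
Z^1(Gamma, Ad rho) = (sl_2)^43: a cocycle is a free choice of one sl_2 vector per generator, so dim Z^1 = 3*43 = 129.
Irreducibility makes the coboundary map sl_2 -> Z^1 injective (trivial centralizer), so dim B^1 = 3.
Therefore dim X = 129 - 3 = 126.

126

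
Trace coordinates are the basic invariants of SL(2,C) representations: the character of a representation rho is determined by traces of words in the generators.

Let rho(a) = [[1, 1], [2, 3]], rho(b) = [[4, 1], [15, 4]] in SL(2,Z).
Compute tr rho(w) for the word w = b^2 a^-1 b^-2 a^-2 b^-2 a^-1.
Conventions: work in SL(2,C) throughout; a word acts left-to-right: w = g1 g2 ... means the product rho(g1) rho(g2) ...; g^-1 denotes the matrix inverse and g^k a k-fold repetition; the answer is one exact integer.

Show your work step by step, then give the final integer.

-6808898

rho(b) = [[4, 1], [15, 4]]
... * rho(b) = [[4, 1], [15, 4]]  ->  [[31, 8], [120, 31]]
... * rho(a^-1) = [[3, -1], [-2, 1]]  ->  [[77, -23], [298, -89]]
... * rho(b^-1) = [[4, -1], [-15, 4]]  ->  [[653, -169], [2527, -654]]
... * rho(b^-1) = [[4, -1], [-15, 4]]  ->  [[5147, -1329], [19918, -5143]]
... * rho(a^-1) = [[3, -1], [-2, 1]]  ->  [[18099, -6476], [70040, -25061]]
... * rho(a^-1) = [[3, -1], [-2, 1]]  ->  [[67249, -24575], [260242, -95101]]
... * rho(b^-1) = [[4, -1], [-15, 4]]  ->  [[637621, -165549], [2467483, -640646]]
... * rho(b^-1) = [[4, -1], [-15, 4]]  ->  [[5033719, -1299817], [19479622, -5030067]]
... * rho(a^-1) = [[3, -1], [-2, 1]]  ->  [[17700791, -6333536], [68499000, -24509689]]
tr = 17700791 + -24509689 = -6808898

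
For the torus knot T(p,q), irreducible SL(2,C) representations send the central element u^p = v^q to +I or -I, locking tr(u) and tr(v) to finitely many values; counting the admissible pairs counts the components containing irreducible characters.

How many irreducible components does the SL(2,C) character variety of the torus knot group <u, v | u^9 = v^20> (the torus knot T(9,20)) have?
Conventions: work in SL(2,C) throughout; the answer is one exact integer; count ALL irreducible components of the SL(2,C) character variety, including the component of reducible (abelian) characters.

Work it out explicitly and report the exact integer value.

77

For T(9,20): irreducibility forces the central element u^9 = v^20 to one of +I, -I.
So on each irreducible component the traces are pinned: tr(u) = 2*cos(pi*alpha/9) with 1 <= alpha <= 8, tr(v) = 2*cos(pi*beta/20) with 1 <= beta <= 19.
The two central values (-1)^alpha I and (-1)^beta I must be the same matrix, so alpha and beta share a parity.
Counting: 4 odd alphas x 10 odd betas + 4 even alphas x 9 even betas = 40 + 36 = 76.
Total: 76 irreducible-character components + 1 reducible (abelian) component = 77.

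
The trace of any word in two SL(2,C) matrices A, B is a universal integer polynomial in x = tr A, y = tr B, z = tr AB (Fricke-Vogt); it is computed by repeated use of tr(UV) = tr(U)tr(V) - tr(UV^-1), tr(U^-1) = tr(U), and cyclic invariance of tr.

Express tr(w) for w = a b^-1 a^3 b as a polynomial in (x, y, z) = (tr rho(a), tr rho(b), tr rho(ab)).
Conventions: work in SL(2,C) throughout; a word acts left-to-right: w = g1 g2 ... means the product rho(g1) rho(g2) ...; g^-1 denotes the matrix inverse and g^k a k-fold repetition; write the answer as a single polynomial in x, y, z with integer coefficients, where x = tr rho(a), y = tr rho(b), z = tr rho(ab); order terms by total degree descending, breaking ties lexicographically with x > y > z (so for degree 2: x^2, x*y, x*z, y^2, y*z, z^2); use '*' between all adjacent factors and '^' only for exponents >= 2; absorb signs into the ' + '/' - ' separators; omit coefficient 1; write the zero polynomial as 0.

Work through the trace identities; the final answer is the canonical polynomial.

tr(a b a) = tr(a) * tr(b a) - tr(b) = x*z - y
tr(b a^3) = tr(a) * tr(a b a) - tr(a b) = x^2*z - x*y - z
tr(a^3 b a) = tr(a) * tr(b a^3) - tr(b a^2) = x^3*z - x^2*y - 2*x*z + y
tr(b a b a) = tr(b a) * tr(b a) - tr(1)   [split at repeated b] = z^2 - 2
tr(b a b) = tr(b) * tr(a b) - tr(a) = y*z - x
tr(b a b a^2) = tr(a) * tr(b a b a) - tr(b a b) = x*z^2 - y*z - x
tr(a^3 b a b) = tr(a) * tr(b a b a^2) - tr(b a b a) = x^2*z^2 - x*y*z - x^2 - z^2 + 2
tr(a b^-1 a^3 b) = tr(a^3 b a) * tr(b) - tr(a^3 b a b) = x^3*y*z - x^2*y^2 - x^2*z^2 - x*y*z + x^2 + y^2 + z^2 - 2

x^3*y*z - x^2*y^2 - x^2*z^2 - x*y*z + x^2 + y^2 + z^2 - 2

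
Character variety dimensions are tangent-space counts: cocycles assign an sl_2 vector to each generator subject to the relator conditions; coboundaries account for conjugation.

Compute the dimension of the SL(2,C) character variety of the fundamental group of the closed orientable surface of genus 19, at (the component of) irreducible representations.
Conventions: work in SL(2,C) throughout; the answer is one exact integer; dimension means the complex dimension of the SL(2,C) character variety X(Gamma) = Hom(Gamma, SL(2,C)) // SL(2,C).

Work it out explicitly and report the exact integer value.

Gamma = pi_1(Sigma_19) = < a_1, b_1, ..., a_19, b_19 | prod [a_i, b_i] > has 2g = 38 generators and 1 relator.
Unconstrained cocycle data is one sl_2 vector per generator (114 dimensions), cut by the relator condition d_2(z) = 0.
d_2 is surjective at irreducible rho (its cokernel H^2 is dual to H^0 = 0), so dim Z^1 = 114 - 3 = 111.
dim B^1 = 3 (coboundaries, injective at irreducible rho).
dim X = dim H^1 = 111 - 3 = 108.

108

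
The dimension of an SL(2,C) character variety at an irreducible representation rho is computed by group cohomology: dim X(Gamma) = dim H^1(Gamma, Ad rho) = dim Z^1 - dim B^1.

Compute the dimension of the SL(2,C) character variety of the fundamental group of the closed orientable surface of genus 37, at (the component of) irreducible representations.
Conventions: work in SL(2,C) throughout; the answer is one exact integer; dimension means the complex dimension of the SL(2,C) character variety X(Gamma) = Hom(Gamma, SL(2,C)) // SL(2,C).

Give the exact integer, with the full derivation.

Gamma = pi_1(Sigma_37) = < a_1, b_1, ..., a_37, b_37 | prod [a_i, b_i] > has 2g = 74 generators and 1 relator.
Unconstrained cocycle data is one sl_2 vector per generator (222 dimensions), cut by the relator condition d_2(z) = 0.
d_2 is surjective at irreducible rho (its cokernel H^2 is dual to H^0 = 0), so dim Z^1 = 222 - 3 = 219.
Coboundaries contribute dim B^1 = 3 (injective at irreducible rho).
dim H^1 = 219 - 3 = 216 = dim X.

216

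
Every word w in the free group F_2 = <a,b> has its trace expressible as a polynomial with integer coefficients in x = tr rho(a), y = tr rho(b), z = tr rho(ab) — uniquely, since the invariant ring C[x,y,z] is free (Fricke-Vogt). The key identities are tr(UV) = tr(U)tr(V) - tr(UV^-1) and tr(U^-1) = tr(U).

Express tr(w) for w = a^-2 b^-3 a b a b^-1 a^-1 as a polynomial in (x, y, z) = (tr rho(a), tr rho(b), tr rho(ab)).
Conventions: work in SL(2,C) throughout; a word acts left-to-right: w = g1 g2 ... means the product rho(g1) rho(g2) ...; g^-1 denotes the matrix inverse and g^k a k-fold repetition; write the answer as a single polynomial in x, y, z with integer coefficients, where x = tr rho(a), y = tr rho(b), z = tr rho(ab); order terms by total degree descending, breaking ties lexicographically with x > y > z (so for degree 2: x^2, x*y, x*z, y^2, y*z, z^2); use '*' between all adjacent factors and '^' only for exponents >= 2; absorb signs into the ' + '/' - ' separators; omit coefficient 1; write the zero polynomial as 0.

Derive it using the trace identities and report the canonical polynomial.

trace(b a b) = trace(b) * trace(a b) - trace(a)  (reduce the b square) = y*z - x
trace(a b a b) = trace(b a) * trace(b a) - trace(1)  (split on b) = z^2 - 2
trace(a b a) = trace(a) * trace(b a) - trace(b)  (reduce the a square) = x*z - y
trace(b a b a b) = trace(b) * trace(a b a b) - trace(a b a)  (reduce the b square) = y*z^2 - x*z - y
trace(b a b a b a) = trace(a b a b) * trace(a b) - trace(b a)  (split on a) = z^3 - 3*z
trace(a^-1 b a b a b) = trace(b a b a b) * trace(a) - trace(b a b a b a)  (eliminate a^-1) = x*y*z^2 - x^2*z - z^3 - x*y + 3*z
trace(a b a b^-1 a^-1 b) = trace(a^-1 b a b a) * trace(b) - trace(a^-1 b a b a b)  (eliminate b^-1) = -x*y*z^2 + x^2*z + y^2*z + z^3 - 3*z
trace(a^-1 b^-1 a b a b^-1) = trace(a b a b^-1 a^-1) * trace(b) - trace(a b a b^-1 a^-1 b)  (eliminate b^-1) = x*y*z^2 - x^2*z - y^2*z - z^3 + x*y + 3*z
trace(b^-1 a b a) = trace(a b a) * trace(b) - trace(a b a b)  (eliminate b^-1) = x*y*z - y^2 - z^2 + 2
trace(b^-1 a b a b^-1) = trace(b^-1 a b a) * trace(b) - trace(b^-1 a b a b)  (eliminate b^-1) = x*y^2*z - y^3 - y*z^2 - x*z + 3*y
trace(a b a b^-1 a^-2 b^-1) = trace(a^-1 b^-1 a b a b^-1) * trace(a) - trace(a^-1 b^-1 a b a b^-1 a)  (eliminate a^-1) = x^2*y*z^2 - x^3*z - 2*x*y^2*z - x*z^3 + x^2*y + y^3 + y*z^2 + 4*x*z - 3*y
trace(b a b^-1 a^-1) = trace(b a b^-1) * trace(a) - trace(b a b^-1 a)  (eliminate a^-1) = -x*y*z + x^2 + y^2 + z^2 - 2
trace(a^-1 b^-2 a b a b^-1 a^-1) = trace(a b a b^-1 a^-2 b^-1) * trace(b) - trace(a b a b^-1 a^-2)  (eliminate b^-1) = x^2*y^2*z^2 - x^3*y*z - 2*x*y^3*z - x*y*z^3 + x^2*y^2 + y^4 + y^2*z^2 + 5*x*y*z - x^2 - 4*y^2 - z^2 + 2
trace(a^-1 b^-2 a b a b^-1) = trace(a b a b^-1 a^-1 b^-1) * trace(b) - trace(a b a b^-1 a^-1)  (eliminate b^-1) = x*y^2*z^2 - x^2*y*z - y^3*z - y*z^3 + x*y^2 + 3*y*z - x
trace(a b a b^-1 a^-3 b^-2) = trace(a^-1 b^-2 a b a b^-1 a^-1) * trace(a) - trace(a^-1 b^-2 a b a b^-1)  (eliminate a^-1) = x^3*y^2*z^2 - x^4*y*z - 2*x^2*y^3*z - x^2*y*z^3 + x^3*y^2 + x*y^4 + 6*x^2*y*z + y^3*z + y*z^3 - x^3 - 5*x*y^2 - x*z^2 - 3*y*z + 3*x
trace(a b a b^-1 a^-3 b^-1) = trace(a^-2 b^-1 a b a b^-1) * trace(a) - trace(a^-2 b^-1 a b a b^-1 a)  (eliminate a^-1) = x^3*y*z^2 - x^4*z - 2*x^2*y^2*z - x^2*z^3 + x^3*y + x*y^3 + 5*x^2*z + y^2*z + z^3 - 4*x*y - 3*z
trace(a^-2 b^-3 a b a b^-1 a^-1) = trace(a b a b^-1 a^-3 b^-2) * trace(b) - trace(a b a b^-1 a^-3 b^-1)  (eliminate b^-1) = x^3*y^3*z^2 - x^4*y^2*z - 2*x^2*y^4*z - x^2*y^2*z^3 + x^3*y^3 - x^3*y*z^2 + x*y^5 + x^4*z + 8*x^2*y^2*z + x^2*z^3 + y^4*z + y^2*z^3 - 2*x^3*y - 6*x*y^3 - x*y*z^2 - 5*x^2*z - 4*y^2*z - z^3 + 7*x*y + 3*z

x^3*y^3*z^2 - x^4*y^2*z - 2*x^2*y^4*z - x^2*y^2*z^3 + x^3*y^3 - x^3*y*z^2 + x*y^5 + x^4*z + 8*x^2*y^2*z + x^2*z^3 + y^4*z + y^2*z^3 - 2*x^3*y - 6*x*y^3 - x*y*z^2 - 5*x^2*z - 4*y^2*z - z^3 + 7*x*y + 3*z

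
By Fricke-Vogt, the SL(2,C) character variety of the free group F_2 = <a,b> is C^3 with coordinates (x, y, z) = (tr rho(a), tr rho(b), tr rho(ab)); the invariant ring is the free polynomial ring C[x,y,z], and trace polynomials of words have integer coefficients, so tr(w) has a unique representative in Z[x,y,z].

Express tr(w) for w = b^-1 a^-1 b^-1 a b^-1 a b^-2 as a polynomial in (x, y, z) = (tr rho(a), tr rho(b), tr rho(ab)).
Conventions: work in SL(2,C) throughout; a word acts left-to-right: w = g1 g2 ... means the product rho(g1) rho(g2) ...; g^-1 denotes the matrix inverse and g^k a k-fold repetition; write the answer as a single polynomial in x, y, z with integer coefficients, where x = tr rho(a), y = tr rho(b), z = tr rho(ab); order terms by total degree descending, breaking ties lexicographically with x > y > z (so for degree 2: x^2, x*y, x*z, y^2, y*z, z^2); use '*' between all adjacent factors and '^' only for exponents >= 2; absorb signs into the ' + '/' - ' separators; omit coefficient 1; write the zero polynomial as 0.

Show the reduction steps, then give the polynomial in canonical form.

x^2*y^4*z - x^3*y^3 - 2*x*y^3*z^2 + y^2*z^3 + x^3*y + x*y^3 + 2*x*y*z^2 - x^2*z - 2*y^2*z - z^3 - x*y + 3*z

reduce: trace(a b^-1) = trace(a)*trace(b) - trace(a b) = x*y - z
trace(b^-1 a b^-1) = trace(a b^-1)*trace(b) - trace(a) = x*y^2 - y*z - x
trace(b^2 a) = trace(b)*trace(a b) - trace(a) = y*z - x
reduce: trace(b^2) = trace(b)*trace(b) - trace(1) = y^2 - 2
so trace(a b^2 a) = trace(a)*trace(b^2 a) - trace(b^2) = x*y*z - x^2 - y^2 + 2
trace(a b a b) = trace(a b)*trace(a b) - trace(1)   [split at repeated a] = z^2 - 2
so trace(a b a) = trace(a)*trace(b a) - trace(b) = x*z - y
so trace(a b^2 a b) = trace(b)*trace(a b a b) - trace(a b a) = y*z^2 - x*z - y
so trace(b a b^-1 a b) = trace(a b^2 a)*trace(b) - trace(a b^2 a b) = x*y^2*z - x^2*y - y^3 - y*z^2 + x*z + 3*y
so trace(a b a b a) = trace(a)*trace(b a b a) - trace(b a b) = x*z^2 - y*z - x
so trace(a b a b a b) = trace(b a b a)*trace(b a) - trace(a b)   [split at repeated b] = z^3 - 3*z
reduce: trace(b a b^-1 a b a) = trace(a b a b a)*trace(b) - trace(a b a b a b) = x*y*z^2 - y^2*z - z^3 - x*y + 3*z
trace(a^-1 b a b^-1 a b) = trace(b a b^-1 a b)*trace(a) - trace(b a b^-1 a b a) = x^2*y^2*z - x^3*y - x*y^3 - 2*x*y*z^2 + x^2*z + y^2*z + z^3 + 4*x*y - 3*z
reduce: trace(a b^-1 a b^-1 a^-1 b) = trace(a^-1 b a b^-1 a)*trace(b) - trace(a^-1 b a b^-1 a b) = -x^2*y^2*z + x^3*y + x*y^3 + 2*x*y*z^2 - x^2*z - y^2*z - z^3 - 3*x*y + 3*z
reduce: trace(a^-1 b^-1 a b^-1 a b^-1) = trace(a b^-1 a b^-1 a^-1)*trace(b) - trace(a b^-1 a b^-1 a^-1 b) = x^2*y^2*z - x^3*y - 2*x*y*z^2 + x^2*z + z^3 + 2*x*y - 3*z
so trace(a^-1 b^-1 a b^-1 a b^-2) = trace(a^-1 b^-1 a b^-1 a b^-1)*trace(b) - trace(a^-1 b^-1 a b^-1 a) = x^2*y^3*z - x^3*y^2 - 2*x*y^2*z^2 + x^2*y*z + y*z^3 + x*y^2 - 2*y*z + x
reduce: trace(b^-1 a^-1 b^-1 a b^-1 a b^-2) = trace(a^-1 b^-1 a b^-1 a b^-2)*trace(b) - trace(a^-1 b^-1 a b^-1 a b^-1) = x^2*y^4*z - x^3*y^3 - 2*x*y^3*z^2 + y^2*z^3 + x^3*y + x*y^3 + 2*x*y*z^2 - x^2*z - 2*y^2*z - z^3 - x*y + 3*z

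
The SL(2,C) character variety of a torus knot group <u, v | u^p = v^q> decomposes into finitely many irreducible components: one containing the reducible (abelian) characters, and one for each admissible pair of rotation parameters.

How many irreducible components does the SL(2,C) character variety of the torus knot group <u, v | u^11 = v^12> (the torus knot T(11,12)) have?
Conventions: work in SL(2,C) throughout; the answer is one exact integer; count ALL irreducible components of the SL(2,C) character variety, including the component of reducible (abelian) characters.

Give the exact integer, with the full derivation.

56

For T(11,12): irreducibility forces the central element u^11 = v^12 to one of +I, -I.
So on each irreducible component the traces are pinned: tr(u) = 2*cos(pi*alpha/11) with 1 <= alpha <= 10, tr(v) = 2*cos(pi*beta/12) with 1 <= beta <= 11.
u^11 = (-1)^alpha I and v^12 = (-1)^beta I must agree, so alpha and beta have equal parity.
count pairs: odd alpha (5 choices) x odd beta (6), plus even alpha (5) x even beta (5): 5*6 + 5*5 = 55.
That is 55 components of irreducible characters, and with the reducible (abelian) component the total is 56.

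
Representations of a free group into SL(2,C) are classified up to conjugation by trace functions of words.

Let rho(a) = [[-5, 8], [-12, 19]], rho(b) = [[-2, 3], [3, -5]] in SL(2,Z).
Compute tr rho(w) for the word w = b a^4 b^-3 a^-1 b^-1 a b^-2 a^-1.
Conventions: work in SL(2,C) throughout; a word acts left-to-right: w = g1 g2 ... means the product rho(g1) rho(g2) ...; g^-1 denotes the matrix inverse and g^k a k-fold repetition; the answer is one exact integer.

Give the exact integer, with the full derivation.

rho(b) = [[-2, 3], [3, -5]]
... * rho(a) = [[-5, 8], [-12, 19]]  ->  [[-26, 41], [45, -71]]
... * rho(a) = [[-5, 8], [-12, 19]]  ->  [[-362, 571], [627, -989]]
... * rho(a) = [[-5, 8], [-12, 19]]  ->  [[-5042, 7953], [8733, -13775]]
... * rho(a) = [[-5, 8], [-12, 19]]  ->  [[-70226, 110771], [121635, -191861]]
... * rho(b^-1) = [[-5, -3], [-3, -2]]  ->  [[18817, -10864], [-32592, 18817]]
... * rho(b^-1) = [[-5, -3], [-3, -2]]  ->  [[-61493, -34723], [106509, 60142]]
... * rho(b^-1) = [[-5, -3], [-3, -2]]  ->  [[411634, 253925], [-712971, -439811]]
... * rho(a^-1) = [[19, -8], [12, -5]]  ->  [[10868146, -4562697], [-18824181, 7902823]]
... * rho(b^-1) = [[-5, -3], [-3, -2]]  ->  [[-40652639, -23479044], [70412436, 40666897]]
... * rho(a) = [[-5, 8], [-12, 19]]  ->  [[485011723, -771322948], [-840064944, 1335970531]]
... * rho(b^-1) = [[-5, -3], [-3, -2]]  ->  [[-111089771, 87610727], [192413127, -151746230]]
... * rho(b^-1) = [[-5, -3], [-3, -2]]  ->  [[292616674, 158047859], [-506826945, -273746921]]
... * rho(a^-1) = [[19, -8], [12, -5]]  ->  [[7456291114, -3131172687], [-12914675007, 5423350165]]
tr = 7456291114 + 5423350165 = 12879641279

12879641279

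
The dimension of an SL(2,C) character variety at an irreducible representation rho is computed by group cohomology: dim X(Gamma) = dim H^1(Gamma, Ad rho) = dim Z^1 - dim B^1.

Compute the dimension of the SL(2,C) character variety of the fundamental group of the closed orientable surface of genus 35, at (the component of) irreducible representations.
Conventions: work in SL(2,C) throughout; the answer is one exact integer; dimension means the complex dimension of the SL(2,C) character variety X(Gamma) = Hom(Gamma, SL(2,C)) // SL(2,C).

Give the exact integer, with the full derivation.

204

The genus-35 surface group: 2g = 70 generators, one relator prod [a_i, b_i].
Before the relator condition, cocycle space has dim 3*70 = 210.
d_2 is surjective at irreducible rho (its cokernel H^2 is dual to H^0 = 0), so dim Z^1 = 210 - 3 = 207.
As always at irreducible rho, dim B^1 = 3.
dim X = dim H^1 = 207 - 3 = 204.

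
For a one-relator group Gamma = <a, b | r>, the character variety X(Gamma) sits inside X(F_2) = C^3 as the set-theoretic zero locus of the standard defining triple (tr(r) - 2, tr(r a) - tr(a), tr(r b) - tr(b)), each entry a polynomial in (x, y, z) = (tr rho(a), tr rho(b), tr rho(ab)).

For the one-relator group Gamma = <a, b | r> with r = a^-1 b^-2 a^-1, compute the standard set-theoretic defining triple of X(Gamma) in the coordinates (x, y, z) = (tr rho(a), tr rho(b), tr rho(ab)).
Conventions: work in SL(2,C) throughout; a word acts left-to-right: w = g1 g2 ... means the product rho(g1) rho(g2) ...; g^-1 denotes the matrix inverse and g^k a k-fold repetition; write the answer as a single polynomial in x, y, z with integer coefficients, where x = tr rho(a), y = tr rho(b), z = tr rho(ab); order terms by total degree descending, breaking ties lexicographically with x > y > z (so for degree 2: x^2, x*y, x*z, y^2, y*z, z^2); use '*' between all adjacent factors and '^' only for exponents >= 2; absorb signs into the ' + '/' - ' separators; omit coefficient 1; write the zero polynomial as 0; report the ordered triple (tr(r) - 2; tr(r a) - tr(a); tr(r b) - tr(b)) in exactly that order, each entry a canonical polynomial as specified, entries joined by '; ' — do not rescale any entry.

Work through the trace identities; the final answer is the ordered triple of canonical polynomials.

and tr(b^-1) = tr(b) = y
next, tr(b^-1 a) = tr(a) * tr(b) - tr(a b) = x*y - z
tr(b^-1 a^-1) = tr(b^-1) * tr(a) - tr(b^-1 a) = z
and tr(a^-1 b^-2) = tr(b^-1 a^-1) * tr(b) - tr(b^-1 a^-1 b) = y*z - x
next, tr(b^-2) = tr(b^-1) * tr(b) - tr(1) = y^2 - 2
tr(a^-1 b^-2 a^-1) = tr(a^-1 b^-2) * tr(a) - tr(a^-1 b^-2 a) = x*y*z - x^2 - y^2 + 2
next, tr(b a b a) = tr(b a) * tr(b a) - tr(1)   [split at a repeated b] = z^2 - 2
next, tr(a b a^-1 b) = tr(b a b) * tr(a) - tr(b a b a)   [inverse elimination on a] = x*y*z - x^2 - z^2 + 2
tr(a b a^-1 b^-1) = tr(a b a^-1) * tr(b) - tr(a b a^-1 b)   [inverse elimination on b] = -x*y*z + x^2 + y^2 + z^2 - 2
next, tr(b a^-1 b^-2 a) = tr(a b a^-1 b^-1) * tr(b) - tr(a b a^-1)   [inverse elimination on b] = -x*y^2*z + x^2*y + y^3 + y*z^2 - 3*y
tr(a^-1 b^-2 a^-1 b) = tr(b a^-1 b^-2) * tr(a) - tr(b a^-1 b^-2 a)   [inverse elimination on a] = x*y^2*z - x^2*y - y^3 - y*z^2 + x*z + 3*y
assemble the triple (tr(r) - 2; tr(r a) - x; tr(r b) - y)

x*y*z - x^2 - y^2; y*z - 2*x; x*y^2*z - x^2*y - y^3 - y*z^2 + x*z + 2*y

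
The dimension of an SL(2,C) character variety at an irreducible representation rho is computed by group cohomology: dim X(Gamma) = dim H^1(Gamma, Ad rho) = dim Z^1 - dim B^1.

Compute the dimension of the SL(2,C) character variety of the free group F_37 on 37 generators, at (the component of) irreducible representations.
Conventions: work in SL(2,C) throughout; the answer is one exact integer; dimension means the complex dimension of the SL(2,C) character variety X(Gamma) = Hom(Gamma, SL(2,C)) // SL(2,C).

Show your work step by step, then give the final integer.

108

Here Gamma is free of rank 37 — no relator constrains a cocycle.
Z^1(Gamma, Ad rho) = (sl_2)^37: a cocycle is a free choice of one sl_2 vector per generator, so dim Z^1 = 3*37 = 111.
At an irreducible rho the centralizer of the image in sl_2 is 0, so the coboundary map sl_2 -> Z^1 is injective: dim B^1 = 3.
dim H^1 = 111 - 3 = 108, which is dim X.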